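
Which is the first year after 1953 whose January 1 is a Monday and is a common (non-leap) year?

1962

Jan 1 advances by 2 weekdays after a leap year and by 1 after a common year.
1953: Jan 1 is Thursday.
1954: Friday
1955: Saturday
1956: Sunday (leap)
1957: Tuesday
1958: Wednesday
1959: Thursday
1960: Friday (leap)
1961: Sunday
1962: Monday
1962 begins on a Monday and is a common year.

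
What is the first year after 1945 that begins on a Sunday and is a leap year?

1956

Jan 1 advances by 2 weekdays after a leap year and by 1 after a common year.
1945: Jan 1 is Monday.
1946: Tuesday
1947: Wednesday
1948: Thursday (leap)
1949: Saturday
1950: Sunday
1951: Monday
1952: Tuesday (leap)
1953: Thursday
1954: Friday
1955: Saturday
1956: Sunday (leap)
1956 begins on a Sunday and is a leap year.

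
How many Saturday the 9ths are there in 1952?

2

Check the 9th of each month of 1952: Jan 9: Wed, Feb 9: Sat, Mar 9: Sun, Apr 9: Wed, May 9: Fri, Jun 9: Mon, Jul 9: Wed, Aug 9: Sat, Sep 9: Tue, Oct 9: Thu, Nov 9: Sun, Dec 9: Tue.
Saturday occurs in February, August — 2 months.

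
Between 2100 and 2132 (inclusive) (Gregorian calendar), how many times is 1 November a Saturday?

Track 1 November's weekday year by year (advancing +1, or +2 across a Feb 29):
  2100: Mon  2101: Tue (+1)  2102: Wed (+1)  2103: Thu (+1)  2104: Sat (+2) ✓
  2105: Sun (+1)  2106: Mon (+1)  2107: Tue (+1)  2108: Thu (+2)  2109: Fri (+1)
  2110: Sat (+1) ✓  2111: Sun (+1)  2112: Tue (+2)  2113: Wed (+1)  … (5 more years) …
  2119: Wed (+1)  2120: Fri (+2)  2121: Sat (+1) ✓  2122: Sun (+1)  2123: Mon (+1)
  2124: Wed (+2)  2125: Thu (+1)  2126: Fri (+1)  2127: Sat (+1) ✓  2128: Mon (+2)
  2129: Tue (+1)  2130: Wed (+1)  2131: Thu (+1)  2132: Sat (+2) ✓
Saturday years: 2104, 2110, 2121, 2127, 2132 — 5 in total.

5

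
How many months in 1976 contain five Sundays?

4

A month of length L has five Sundays iff its first Sunday is on day ≤ L−28 (so day 1–3 in a 31-day month, 1–2 in a 30-day month, day 1 in a leap February).
Checking each month of 1976: Jan starts Thu (31d); Feb starts Sun (29d) ✓; Mar starts Mon (31d); Apr starts Thu (30d); May starts Sat (31d) ✓; Jun starts Tue (30d); Jul starts Thu (31d); Aug starts Sun (31d) ✓; Sep starts Wed (30d); Oct starts Fri (31d) ✓; Nov starts Mon (30d); Dec starts Wed (31d).
Five-Sunday months: February, May, August, October → 4.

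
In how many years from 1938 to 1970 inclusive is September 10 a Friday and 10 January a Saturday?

1

Check each year's weekday for September 10 and 10 January:
  1938: Sat/Mon  1939: Sun/Tue  1940: Tue/Wed  1941: Wed/Fri  1942: Thu/Sat  1943: Fri/Sun  1944: Sun/Mon  1945: Mon/Wed  1946: Tue/Thu  1947: Wed/Fri  1948: Fri/Sat ✓  1949: Sat/Mon  1950: Sun/Tue  1951: Mon/Wed  …(5 more)…  1957: Tue/Thu  1958: Wed/Fri  1959: Thu/Sat  1960: Sat/Sun  1961: Sun/Tue  1962: Mon/Wed  1963: Tue/Thu  1964: Thu/Fri  1965: Fri/Sun  1966: Sat/Mon  1967: Sun/Tue  1968: Tue/Wed  1969: Wed/Fri  1970: Thu/Sat
Both conditions hold in: 1948 — 1.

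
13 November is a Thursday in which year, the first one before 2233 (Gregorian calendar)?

From one year to the next, a fixed date's weekday advances by 1, or by 2 when a Feb 29 lies between the two dates.
2233: November 13 is Wednesday.
2232: Tuesday (−1)
2231: Sunday (−2)
2230: Saturday (−1)
2229: Friday (−1)
2228: Thursday (−1)
13 November falls on a Thursday in 2228.

2228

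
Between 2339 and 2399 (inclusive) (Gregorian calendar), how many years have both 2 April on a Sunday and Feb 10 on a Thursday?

2

Check each year's weekday for 2 April and Feb 10:
  2339: Sun/Fri  2340: Tue/Sat  2341: Wed/Mon  2342: Thu/Tue  2343: Fri/Wed  2344: Sun/Thu ✓  2345: Mon/Sat  2346: Tue/Sun  2347: Wed/Mon  2348: Fri/Tue  2349: Sat/Thu  2350: Sun/Fri  2351: Mon/Sat  2352: Wed/Sun  …(33 more)…  2386: Wed/Mon  2387: Thu/Tue  2388: Sat/Wed  2389: Sun/Fri  2390: Mon/Sat  2391: Tue/Sun  2392: Thu/Mon  2393: Fri/Wed  2394: Sat/Thu  2395: Sun/Fri  2396: Tue/Sat  2397: Wed/Mon  2398: Thu/Tue  2399: Fri/Wed
Both conditions hold in: 2344, 2372 — 2.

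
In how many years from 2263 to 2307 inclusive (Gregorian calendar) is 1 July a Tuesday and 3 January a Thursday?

Check each year's weekday for 1 July and 3 January:
  2263: Wed/Sat  2264: Fri/Sun  2265: Sat/Tue  2266: Sun/Wed  2267: Mon/Thu  2268: Wed/Fri  2269: Thu/Sun  2270: Fri/Mon  2271: Sat/Tue  2272: Mon/Wed  2273: Tue/Fri  2274: Wed/Sat  2275: Thu/Sun  2276: Sat/Mon  …(17 more)…  2294: Sun/Wed  2295: Mon/Thu  2296: Wed/Fri  2297: Thu/Sun  2298: Fri/Mon  2299: Sat/Tue  2300: Sun/Wed  2301: Mon/Thu  2302: Tue/Fri  2303: Wed/Sat  2304: Fri/Sun  2305: Sat/Tue  2306: Sun/Wed  2307: Mon/Thu
Both conditions hold in: 2284 — 1.

1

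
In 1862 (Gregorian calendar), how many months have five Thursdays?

A month of length L has five Thursdays iff its first Thursday is on day ≤ L−28 (so day 1–3 in a 31-day month, 1–2 in a 30-day month, day 1 in a leap February).
Checking each month of 1862: Jan starts Wed (31d) ✓; Feb starts Sat (28d); Mar starts Sat (31d); Apr starts Tue (30d); May starts Thu (31d) ✓; Jun starts Sun (30d); Jul starts Tue (31d) ✓; Aug starts Fri (31d); Sep starts Mon (30d); Oct starts Wed (31d) ✓; Nov starts Sat (30d); Dec starts Mon (31d).
Five-Thursday months: January, May, July, October → 4.

4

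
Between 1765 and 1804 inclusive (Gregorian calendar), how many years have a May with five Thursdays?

18

May has 31 days; it has five Thursdays when Thursday falls among the first (month-length − 28) days — i.e. when May 1 is one of Thursday/Wednesday/Tuesday.
May 1 by year: 1765:Wed✓ 1766:Thu✓ 1767:Fri 1768:Sun 1769:Mon 1770:Tue✓ 1771:Wed✓ 1772:Fri 1773:Sat 1774:Sun 1775:Mon 1776:Wed✓ 1777:Thu✓ 1778:Fri 1779:Sat …(10 more)… 1790:Sat 1791:Sun 1792:Tue✓ 1793:Wed✓ 1794:Thu✓ 1795:Fri 1796:Sun 1797:Mon 1798:Tue✓ 1799:Wed✓ 1800:Thu✓ 1801:Fri 1802:Sat 1803:Sun 1804:Tue✓
Years with five Thursdays: 1765, 1766, 1770, 1771, 1776, 1777, 1781, 1782, 1783, 1787, 1788, 1792, 1793, 1794, 1798, 1799, 1800, 1804 → 18.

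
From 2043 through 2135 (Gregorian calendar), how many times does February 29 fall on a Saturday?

3

Leap years in 2043–2135: 22 of them.
Feb 29 weekday advances by 5 (mod 7) from one leap year to the next four years later (or differs when a century non-leap intervenes).
Leap-day weekdays: 2044:Mon 2048:Sat✓ 2052:Thu 2056:Tue 2060:Sun 2064:Fri 2068:Wed 2072:Mon 2076:Sat✓ 2080:Thu 2084:Tue 2088:Sun 2092:Fri 2096:Wed 2104:Fri 2108:Wed 2112:Mon 2116:Sat✓ 2120:Thu 2124:Tue 2128:Sun 2132:Fri
Saturday: 2048, 2076, 2116 → 3.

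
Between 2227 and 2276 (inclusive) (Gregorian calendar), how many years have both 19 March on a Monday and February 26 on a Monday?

Check each year's weekday for 19 March and February 26:
  2227: Mon/Mon ✓  2228: Wed/Tue  2229: Thu/Thu  2230: Fri/Fri  2231: Sat/Sat  2232: Mon/Sun  2233: Tue/Tue  2234: Wed/Wed  2235: Thu/Thu  2236: Sat/Fri  2237: Sun/Sun  2238: Mon/Mon ✓  2239: Tue/Tue  2240: Thu/Wed  …(22 more)…  2263: Thu/Thu  2264: Sat/Fri  2265: Sun/Sun  2266: Mon/Mon ✓  2267: Tue/Tue  2268: Thu/Wed  2269: Fri/Fri  2270: Sat/Sat  2271: Sun/Sun  2272: Tue/Mon  2273: Wed/Wed  2274: Thu/Thu  2275: Fri/Fri  2276: Sun/Sat
Both conditions hold in: 2227, 2238, 2249, 2255, 2266 — 5.

5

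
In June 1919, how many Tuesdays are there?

June 1919 has 30 days and begins on Sunday.
The first Tuesday is June 3.
Tuesdays fall on 3, 10, 17, 24 — that's 4.

4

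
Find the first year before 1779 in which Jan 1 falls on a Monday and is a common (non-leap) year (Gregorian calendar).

1770

Jan 1 advances by 2 weekdays after a leap year and by 1 after a common year.
1779: Jan 1 is Friday.
1778: Thursday
1777: Wednesday
1776: Monday (leap)
1775: Sunday
1774: Saturday
1773: Friday
1772: Wednesday (leap)
1771: Tuesday
1770: Monday
1770 begins on a Monday and is a common year.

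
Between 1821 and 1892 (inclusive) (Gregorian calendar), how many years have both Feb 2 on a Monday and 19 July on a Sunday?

8

Check each year's weekday for Feb 2 and 19 July:
  1821: Fri/Thu  1822: Sat/Fri  1823: Sun/Sat  1824: Mon/Mon  1825: Wed/Tue  1826: Thu/Wed  1827: Fri/Thu  1828: Sat/Sat  1829: Mon/Sun ✓  1830: Tue/Mon  1831: Wed/Tue  1832: Thu/Thu  1833: Sat/Fri  1834: Sun/Sat  …(44 more)…  1879: Sun/Sat  1880: Mon/Mon  1881: Wed/Tue  1882: Thu/Wed  1883: Fri/Thu  1884: Sat/Sat  1885: Mon/Sun ✓  1886: Tue/Mon  1887: Wed/Tue  1888: Thu/Thu  1889: Sat/Fri  1890: Sun/Sat  1891: Mon/Sun ✓  1892: Tue/Tue
Both conditions hold in: 1829, 1835, 1846, 1857, 1863, 1874, 1885, 1891 — 8.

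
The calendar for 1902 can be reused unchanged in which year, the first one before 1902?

1890

Two years share a calendar iff Jan 1 falls on the same weekday and both are leap or both are common. 1902: Jan 1 is Wednesday, common year.
1901: Jan 1 Tuesday, common
1900: Jan 1 Monday, common
1899: Jan 1 Sunday, common
1898: Jan 1 Saturday, common
1897: Jan 1 Friday, common
1896: Jan 1 Wednesday, leap
1895: Jan 1 Tuesday, common
1894: Jan 1 Monday, common
1893: Jan 1 Sunday, common
1892: Jan 1 Friday, leap
1891: Jan 1 Thursday, common
1890: Jan 1 Wednesday, common
1890 matches on both conditions.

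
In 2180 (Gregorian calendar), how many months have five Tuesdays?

4

A month of length L has five Tuesdays iff its first Tuesday is on day ≤ L−28 (so day 1–3 in a 31-day month, 1–2 in a 30-day month, day 1 in a leap February).
Checking each month of 2180: Jan starts Sat (31d); Feb starts Tue (29d) ✓; Mar starts Wed (31d); Apr starts Sat (30d); May starts Mon (31d) ✓; Jun starts Thu (30d); Jul starts Sat (31d); Aug starts Tue (31d) ✓; Sep starts Fri (30d); Oct starts Sun (31d) ✓; Nov starts Wed (30d); Dec starts Fri (31d).
Five-Tuesday months: February, May, August, October → 4.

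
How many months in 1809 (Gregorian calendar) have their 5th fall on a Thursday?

Check the 5th of each month of 1809: Jan 5: Thu, Feb 5: Sun, Mar 5: Sun, Apr 5: Wed, May 5: Fri, Jun 5: Mon, Jul 5: Wed, Aug 5: Sat, Sep 5: Tue, Oct 5: Thu, Nov 5: Sun, Dec 5: Tue.
Thursday occurs in January, October — 2 months.

2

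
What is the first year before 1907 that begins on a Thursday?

Jan 1 advances by 2 weekdays after a leap year and by 1 after a common year.
1907: Jan 1 is Tuesday.
1906: Monday
1905: Sunday
1904: Friday (leap)
1903: Thursday
1903 begins on a Thursday

1903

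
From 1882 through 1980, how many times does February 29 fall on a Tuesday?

Leap years in 1882–1980: 24 of them.
Feb 29 weekday advances by 5 (mod 7) from one leap year to the next four years later (or differs when a century non-leap intervenes).
Leap-day weekdays: 1884:Fri 1888:Wed 1892:Mon 1896:Sat 1904:Mon 1908:Sat 1912:Thu 1916:Tue✓ 1920:Sun 1924:Fri 1928:Wed 1932:Mon 1936:Sat 1940:Thu 1944:Tue✓ 1948:Sun 1952:Fri 1956:Wed 1960:Mon 1964:Sat 1968:Thu 1972:Tue✓ 1976:Sun 1980:Fri
Tuesday: 1916, 1944, 1972 → 3.

3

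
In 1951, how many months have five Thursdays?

A month of length L has five Thursdays iff its first Thursday is on day ≤ L−28 (so day 1–3 in a 31-day month, 1–2 in a 30-day month, day 1 in a leap February).
Checking each month of 1951: Jan starts Mon (31d); Feb starts Thu (28d); Mar starts Thu (31d) ✓; Apr starts Sun (30d); May starts Tue (31d) ✓; Jun starts Fri (30d); Jul starts Sun (31d); Aug starts Wed (31d) ✓; Sep starts Sat (30d); Oct starts Mon (31d); Nov starts Thu (30d) ✓; Dec starts Sat (31d).
Five-Thursday months: March, May, August, November → 4.

4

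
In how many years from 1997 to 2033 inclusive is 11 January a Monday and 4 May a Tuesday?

4

Check each year's weekday for 11 January and 4 May:
  1997: Sat/Sun  1998: Sun/Mon  1999: Mon/Tue ✓  2000: Tue/Thu  2001: Thu/Fri  2002: Fri/Sat  2003: Sat/Sun  2004: Sun/Tue  2005: Tue/Wed  2006: Wed/Thu  2007: Thu/Fri  2008: Fri/Sun  2009: Sun/Mon  2010: Mon/Tue ✓  …(9 more)…  2020: Sat/Mon  2021: Mon/Tue ✓  2022: Tue/Wed  2023: Wed/Thu  2024: Thu/Sat  2025: Sat/Sun  2026: Sun/Mon  2027: Mon/Tue ✓  2028: Tue/Thu  2029: Thu/Fri  2030: Fri/Sat  2031: Sat/Sun  2032: Sun/Tue  2033: Tue/Wed
Both conditions hold in: 1999, 2010, 2021, 2027 — 4.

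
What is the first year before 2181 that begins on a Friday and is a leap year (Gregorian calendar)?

2168

Jan 1 advances by 2 weekdays after a leap year and by 1 after a common year.
2181: Jan 1 is Monday.
2180: Saturday (leap)
2179: Friday
2178: Thursday
2177: Wednesday
2176: Monday (leap)
2175: Sunday
2174: Saturday
2173: Friday
2172: Wednesday (leap)
2171: Tuesday
2170: Monday
2169: Sunday
2168: Friday (leap)
2168 begins on a Friday and is a leap year.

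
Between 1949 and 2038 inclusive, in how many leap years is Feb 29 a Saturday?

3

Leap years in 1949–2038: 22 of them.
Feb 29 weekday advances by 5 (mod 7) from one leap year to the next four years later (or differs when a century non-leap intervenes).
Leap-day weekdays: 1952:Fri 1956:Wed 1960:Mon 1964:Sat✓ 1968:Thu 1972:Tue 1976:Sun 1980:Fri 1984:Wed 1988:Mon 1992:Sat✓ 1996:Thu 2000:Tue 2004:Sun 2008:Fri 2012:Wed 2016:Mon 2020:Sat✓ 2024:Thu 2028:Tue 2032:Sun 2036:Fri
Saturday: 1964, 1992, 2020 → 3.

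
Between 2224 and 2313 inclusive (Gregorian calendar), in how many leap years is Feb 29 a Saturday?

Leap years in 2224–2313: 22 of them.
Feb 29 weekday advances by 5 (mod 7) from one leap year to the next four years later (or differs when a century non-leap intervenes).
Leap-day weekdays: 2224:Sun 2228:Fri 2232:Wed 2236:Mon 2240:Sat✓ 2244:Thu 2248:Tue 2252:Sun 2256:Fri 2260:Wed 2264:Mon 2268:Sat✓ 2272:Thu 2276:Tue 2280:Sun 2284:Fri 2288:Wed 2292:Mon 2296:Sat✓ 2304:Mon 2308:Sat✓ 2312:Thu
Saturday: 2240, 2268, 2296, 2308 → 4.

4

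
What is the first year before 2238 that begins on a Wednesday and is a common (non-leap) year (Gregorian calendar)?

Jan 1 advances by 2 weekdays after a leap year and by 1 after a common year.
2238: Jan 1 is Monday.
2237: Sunday
2236: Friday (leap)
2235: Thursday
2234: Wednesday
2234 begins on a Wednesday and is a common year.

2234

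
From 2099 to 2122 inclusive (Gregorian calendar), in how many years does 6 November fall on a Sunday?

4

Track 6 November's weekday year by year (advancing +1, or +2 across a Feb 29):
  2099: Fri  2100: Sat (+1)  2101: Sun (+1) ✓  2102: Mon (+1)  2103: Tue (+1)
  2104: Thu (+2)  2105: Fri (+1)  2106: Sat (+1)  2107: Sun (+1) ✓  2108: Tue (+2)
  2109: Wed (+1)  2110: Thu (+1)  2111: Fri (+1)  2112: Sun (+2) ✓  2113: Mon (+1)
  2114: Tue (+1)  2115: Wed (+1)  2116: Fri (+2)  2117: Sat (+1)  2118: Sun (+1) ✓
  2119: Mon (+1)  2120: Wed (+2)  2121: Thu (+1)  2122: Fri (+1)
Sunday years: 2101, 2107, 2112, 2118 — 4 in total.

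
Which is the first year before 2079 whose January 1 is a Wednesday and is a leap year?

Jan 1 advances by 2 weekdays after a leap year and by 1 after a common year.
2079: Jan 1 is Sunday.
2078: Saturday
2077: Friday
2076: Wednesday (leap)
2076 begins on a Wednesday and is a leap year.

2076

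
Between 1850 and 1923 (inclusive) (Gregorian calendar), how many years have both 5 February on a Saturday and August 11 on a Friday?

2

Check each year's weekday for 5 February and August 11:
  1850: Tue/Sun  1851: Wed/Mon  1852: Thu/Wed  1853: Sat/Thu  1854: Sun/Fri  1855: Mon/Sat  1856: Tue/Mon  1857: Thu/Tue  1858: Fri/Wed  1859: Sat/Thu  1860: Sun/Sat  1861: Tue/Sun  1862: Wed/Mon  1863: Thu/Tue  …(46 more)…  1910: Sat/Thu  1911: Sun/Fri  1912: Mon/Sun  1913: Wed/Mon  1914: Thu/Tue  1915: Fri/Wed  1916: Sat/Fri ✓  1917: Mon/Sat  1918: Tue/Sun  1919: Wed/Mon  1920: Thu/Wed  1921: Sat/Thu  1922: Sun/Fri  1923: Mon/Sat
Both conditions hold in: 1876, 1916 — 2.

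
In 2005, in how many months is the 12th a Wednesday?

2

Check the 12th of each month of 2005: Jan 12: Wed, Feb 12: Sat, Mar 12: Sat, Apr 12: Tue, May 12: Thu, Jun 12: Sun, Jul 12: Tue, Aug 12: Fri, Sep 12: Mon, Oct 12: Wed, Nov 12: Sat, Dec 12: Mon.
Wednesday occurs in January, October — 2 months.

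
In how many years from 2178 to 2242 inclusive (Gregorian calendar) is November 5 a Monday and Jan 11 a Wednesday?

Check each year's weekday for November 5 and Jan 11:
  2178: Thu/Sun  2179: Fri/Mon  2180: Sun/Tue  2181: Mon/Thu  2182: Tue/Fri  2183: Wed/Sat  2184: Fri/Sun  2185: Sat/Tue  2186: Sun/Wed  2187: Mon/Thu  2188: Wed/Fri  2189: Thu/Sun  2190: Fri/Mon  2191: Sat/Tue  …(37 more)…  2229: Thu/Sun  2230: Fri/Mon  2231: Sat/Tue  2232: Mon/Wed ✓  2233: Tue/Fri  2234: Wed/Sat  2235: Thu/Sun  2236: Sat/Mon  2237: Sun/Wed  2238: Mon/Thu  2239: Tue/Fri  2240: Thu/Sat  2241: Fri/Mon  2242: Sat/Tue
Both conditions hold in: 2192, 2204, 2232 — 3.

3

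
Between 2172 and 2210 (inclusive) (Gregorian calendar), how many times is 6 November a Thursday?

Track 6 November's weekday year by year (advancing +1, or +2 across a Feb 29):
  2172: Fri  2173: Sat (+1)  2174: Sun (+1)  2175: Mon (+1)  2176: Wed (+2)
  2177: Thu (+1) ✓  2178: Fri (+1)  2179: Sat (+1)  2180: Mon (+2)  2181: Tue (+1)
  2182: Wed (+1)  2183: Thu (+1) ✓  2184: Sat (+2)  2185: Sun (+1)  … (11 more years) …
  2197: Mon (+1)  2198: Tue (+1)  2199: Wed (+1)  2200: Thu (+1) ✓  2201: Fri (+1)
  2202: Sat (+1)  2203: Sun (+1)  2204: Tue (+2)  2205: Wed (+1)  2206: Thu (+1) ✓
  2207: Fri (+1)  2208: Sun (+2)  2209: Mon (+1)  2210: Tue (+1)
Thursday years: 2177, 2183, 2188, 2194, 2200, 2206 — 6 in total.

6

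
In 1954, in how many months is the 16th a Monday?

Check the 16th of each month of 1954: Jan 16: Sat, Feb 16: Tue, Mar 16: Tue, Apr 16: Fri, May 16: Sun, Jun 16: Wed, Jul 16: Fri, Aug 16: Mon, Sep 16: Thu, Oct 16: Sat, Nov 16: Tue, Dec 16: Thu.
Monday occurs in August — 1 month.

1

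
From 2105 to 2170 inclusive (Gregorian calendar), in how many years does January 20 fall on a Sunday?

9

Track January 20's weekday year by year (advancing +1, or +2 across a Feb 29):
  2105: Tue  2106: Wed (+1)  2107: Thu (+1)  2108: Fri (+1)  2109: Sun (+2) ✓
  2110: Mon (+1)  2111: Tue (+1)  2112: Wed (+1)  2113: Fri (+2)  2114: Sat (+1)
  2115: Sun (+1) ✓  2116: Mon (+1)  2117: Wed (+2)  2118: Thu (+1)  … (38 more years) …
  2157: Thu (+2)  2158: Fri (+1)  2159: Sat (+1)  2160: Sun (+1) ✓  2161: Tue (+2)
  2162: Wed (+1)  2163: Thu (+1)  2164: Fri (+1)  2165: Sun (+2) ✓  2166: Mon (+1)
  2167: Tue (+1)  2168: Wed (+1)  2169: Fri (+2)  2170: Sat (+1)
Sunday years: 2109, 2115, 2126, 2132, 2137, 2143, 2154, 2160, 2165 — 9 in total.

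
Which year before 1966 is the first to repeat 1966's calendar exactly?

Two years share a calendar iff Jan 1 falls on the same weekday and both are leap or both are common. 1966: Jan 1 is Saturday, common year.
1965: Jan 1 Friday, common
1964: Jan 1 Wednesday, leap
1963: Jan 1 Tuesday, common
1962: Jan 1 Monday, common
1961: Jan 1 Sunday, common
1960: Jan 1 Friday, leap
1959: Jan 1 Thursday, common
1958: Jan 1 Wednesday, common
1957: Jan 1 Tuesday, common
1956: Jan 1 Sunday, leap
1955: Jan 1 Saturday, common
1955 matches on both conditions.

1955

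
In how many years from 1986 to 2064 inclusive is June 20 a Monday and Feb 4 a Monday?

Check each year's weekday for June 20 and Feb 4:
  1986: Fri/Tue  1987: Sat/Wed  1988: Mon/Thu  1989: Tue/Sat  1990: Wed/Sun  1991: Thu/Mon  1992: Sat/Tue  1993: Sun/Thu  1994: Mon/Fri  1995: Tue/Sat  1996: Thu/Sun  1997: Fri/Tue  1998: Sat/Wed  1999: Sun/Thu  …(51 more)…  2051: Tue/Sat  2052: Thu/Sun  2053: Fri/Tue  2054: Sat/Wed  2055: Sun/Thu  2056: Tue/Fri  2057: Wed/Sun  2058: Thu/Mon  2059: Fri/Tue  2060: Sun/Wed  2061: Mon/Fri  2062: Tue/Sat  2063: Wed/Sun  2064: Fri/Mon
Both conditions hold in: no year — 0.

0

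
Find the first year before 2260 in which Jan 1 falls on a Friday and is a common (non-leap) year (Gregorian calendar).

2258

Jan 1 advances by 2 weekdays after a leap year and by 1 after a common year.
2260: Jan 1 is Sunday (leap).
2259: Saturday
2258: Friday
2258 begins on a Friday and is a common year.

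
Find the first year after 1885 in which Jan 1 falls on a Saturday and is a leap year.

1916

Jan 1 advances by 2 weekdays after a leap year and by 1 after a common year.
1885: Jan 1 is Thursday.
1886: Friday
1887: Saturday
1888: Sunday (leap)
1889: Tuesday
1890: Wednesday
1891: Thursday
1892: Friday (leap)
1893: Sunday
1894: Monday
1895: Tuesday
1896: Wednesday (leap)
1897: Friday
1898: Saturday
1899: Sunday
1900: Monday
1901: Tuesday
1902: Wednesday
1903: Thursday
1904: Friday (leap)
1905: Sunday
1906: Monday
1907: Tuesday
1908: Wednesday (leap)
1909: Friday
1910: Saturday
1911: Sunday
1912: Monday (leap)
1913: Wednesday
1914: Thursday
1915: Friday
1916: Saturday (leap)
1916 begins on a Saturday and is a leap year.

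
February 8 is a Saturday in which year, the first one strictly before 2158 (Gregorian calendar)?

2155

From one year to the next, a fixed date's weekday advances by 1, or by 2 when a Feb 29 lies between the two dates.
2158: February 8 is Wednesday.
2157: Tuesday (−1)
2156: Sunday (−2)
2155: Saturday (−1)
February 8 falls on a Saturday in 2155.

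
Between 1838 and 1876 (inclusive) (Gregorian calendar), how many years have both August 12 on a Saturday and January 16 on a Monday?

4

Check each year's weekday for August 12 and January 16:
  1838: Sun/Tue  1839: Mon/Wed  1840: Wed/Thu  1841: Thu/Sat  1842: Fri/Sun  1843: Sat/Mon ✓  1844: Mon/Tue  1845: Tue/Thu  1846: Wed/Fri  1847: Thu/Sat  1848: Sat/Sun  1849: Sun/Tue  1850: Mon/Wed  1851: Tue/Thu  …(11 more)…  1863: Wed/Fri  1864: Fri/Sat  1865: Sat/Mon ✓  1866: Sun/Tue  1867: Mon/Wed  1868: Wed/Thu  1869: Thu/Sat  1870: Fri/Sun  1871: Sat/Mon ✓  1872: Mon/Tue  1873: Tue/Thu  1874: Wed/Fri  1875: Thu/Sat  1876: Sat/Sun
Both conditions hold in: 1843, 1854, 1865, 1871 — 4.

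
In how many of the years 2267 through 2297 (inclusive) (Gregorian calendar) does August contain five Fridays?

August has 31 days; it has five Fridays when Friday falls among the first (month-length − 28) days — i.e. when August 1 is one of Friday/Thursday/Wednesday.
August 1 by year: 2267:Thu✓ 2268:Sat 2269:Sun 2270:Mon 2271:Tue 2272:Thu✓ 2273:Fri✓ 2274:Sat 2275:Sun 2276:Tue 2277:Wed✓ 2278:Thu✓ 2279:Fri✓ 2280:Sun 2281:Mon 2282:Tue 2283:Wed✓ 2284:Fri✓ 2285:Sat 2286:Sun 2287:Mon 2288:Wed✓ 2289:Thu✓ 2290:Fri✓ 2291:Sat 2292:Mon 2293:Tue 2294:Wed✓ 2295:Thu✓ 2296:Sat 2297:Sun
Years with five Fridays: 2267, 2272, 2273, 2277, 2278, 2279, 2283, 2284, 2288, 2289, 2290, 2294, 2295 → 13.

13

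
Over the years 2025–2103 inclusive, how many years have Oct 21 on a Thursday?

12

Track Oct 21's weekday year by year (advancing +1, or +2 across a Feb 29):
  2025: Tue  2026: Wed (+1)  2027: Thu (+1) ✓  2028: Sat (+2)  2029: Sun (+1)
  2030: Mon (+1)  2031: Tue (+1)  2032: Thu (+2) ✓  2033: Fri (+1)  2034: Sat (+1)
  2035: Sun (+1)  2036: Tue (+2)  2037: Wed (+1)  2038: Thu (+1) ✓  … (51 more years) …
  2090: Sat (+1)  2091: Sun (+1)  2092: Tue (+2)  2093: Wed (+1)  2094: Thu (+1) ✓
  2095: Fri (+1)  2096: Sun (+2)  2097: Mon (+1)  2098: Tue (+1)  2099: Wed (+1)
  2100: Thu (+1) ✓  2101: Fri (+1)  2102: Sat (+1)  2103: Sun (+1)
Thursday years: 2027, 2032, 2038, 2049, 2055, 2060, 2066, 2077, 2083, 2088, 2094, 2100 — 12 in total.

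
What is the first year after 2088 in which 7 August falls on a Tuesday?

2091

From one year to the next, a fixed date's weekday advances by 1, or by 2 when a Feb 29 lies between the two dates.
2088: August 7 is Saturday.
2089: Sunday (+1)
2090: Monday (+1)
2091: Tuesday (+1)
7 August falls on a Tuesday in 2091.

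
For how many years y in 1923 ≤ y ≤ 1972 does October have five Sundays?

21

October has 31 days; it has five Sundays when Sunday falls among the first (month-length − 28) days — i.e. when October 1 is one of Sunday/Saturday/Friday.
October 1 by year: 1923:Mon 1924:Wed 1925:Thu 1926:Fri✓ 1927:Sat✓ 1928:Mon 1929:Tue 1930:Wed 1931:Thu 1932:Sat✓ 1933:Sun✓ 1934:Mon 1935:Tue 1936:Thu 1937:Fri✓ …(20 more)… 1958:Wed 1959:Thu 1960:Sat✓ 1961:Sun✓ 1962:Mon 1963:Tue 1964:Thu 1965:Fri✓ 1966:Sat✓ 1967:Sun✓ 1968:Tue 1969:Wed 1970:Thu 1971:Fri✓ 1972:Sun✓
Years with five Sundays: 1926, 1927, 1932, 1933, 1937, 1938, 1939, 1943, 1944, 1948, 1949, 1950, 1954, 1955, 1960, 1961, 1965, 1966, 1967, 1971, 1972 → 21.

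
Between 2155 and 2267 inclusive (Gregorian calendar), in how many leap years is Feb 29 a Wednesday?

Leap years in 2155–2267: 27 of them.
Feb 29 weekday advances by 5 (mod 7) from one leap year to the next four years later (or differs when a century non-leap intervenes).
Leap-day weekdays: 2156:Sun 2160:Fri 2164:Wed✓ 2168:Mon 2172:Sat 2176:Thu 2180:Tue 2184:Sun 2188:Fri 2192:Wed✓ 2196:Mon 2204:Wed✓ 2208:Mon 2212:Sat 2216:Thu 2220:Tue 2224:Sun 2228:Fri 2232:Wed✓ 2236:Mon 2240:Sat 2244:Thu 2248:Tue 2252:Sun 2256:Fri 2260:Wed✓ 2264:Mon
Wednesday: 2164, 2192, 2204, 2232, 2260 → 5.

5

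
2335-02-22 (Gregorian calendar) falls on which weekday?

January 1, 2335 is a Tuesday.
February 22 is day 53 of the year, i.e. 52 days after Jan 1.
52 mod 7 = 3, so advance 3 weekdays from Tuesday: Friday.

Friday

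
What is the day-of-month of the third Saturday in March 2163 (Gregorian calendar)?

19

March 1, 2163 is a Tuesday, so the first Saturday is the 5th.
The third Saturday is 5 + 14 = 19.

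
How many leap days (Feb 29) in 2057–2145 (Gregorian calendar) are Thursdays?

Leap years in 2057–2145: 21 of them.
Feb 29 weekday advances by 5 (mod 7) from one leap year to the next four years later (or differs when a century non-leap intervenes).
Leap-day weekdays: 2060:Sun 2064:Fri 2068:Wed 2072:Mon 2076:Sat 2080:Thu✓ 2084:Tue 2088:Sun 2092:Fri 2096:Wed 2104:Fri 2108:Wed 2112:Mon 2116:Sat 2120:Thu✓ 2124:Tue 2128:Sun 2132:Fri 2136:Wed 2140:Mon 2144:Sat
Thursday: 2080, 2120 → 2.

2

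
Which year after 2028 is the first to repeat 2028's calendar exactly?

Two years share a calendar iff Jan 1 falls on the same weekday and both are leap or both are common. 2028: Jan 1 is Saturday, leap year.
2029: Jan 1 Monday, common
2030: Jan 1 Tuesday, common
2031: Jan 1 Wednesday, common
2032: Jan 1 Thursday, leap
2033: Jan 1 Saturday, common
2034: Jan 1 Sunday, common
2035: Jan 1 Monday, common
2036: Jan 1 Tuesday, leap
2037: Jan 1 Thursday, common
2038: Jan 1 Friday, common
2039: Jan 1 Saturday, common
2040: Jan 1 Sunday, leap
2041: Jan 1 Tuesday, common
2042: Jan 1 Wednesday, common
2043: Jan 1 Thursday, common
2044: Jan 1 Friday, leap
2045: Jan 1 Sunday, common
2046: Jan 1 Monday, common
2047: Jan 1 Tuesday, common
2048: Jan 1 Wednesday, leap
2049: Jan 1 Friday, common
2050: Jan 1 Saturday, common
2051: Jan 1 Sunday, common
2052: Jan 1 Monday, leap
2053: Jan 1 Wednesday, common
2054: Jan 1 Thursday, common
2055: Jan 1 Friday, common
2056: Jan 1 Saturday, leap
2056 matches on both conditions.

2056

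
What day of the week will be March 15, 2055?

January 1, 2055 is a Friday.
March 15 is day 74 of the year, i.e. 73 days after Jan 1.
73 mod 7 = 3, so advance 3 weekdays from Friday: Monday.

Monday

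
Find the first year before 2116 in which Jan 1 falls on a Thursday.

2111

Jan 1 advances by 2 weekdays after a leap year and by 1 after a common year.
2116: Jan 1 is Wednesday (leap).
2115: Tuesday
2114: Monday
2113: Sunday
2112: Friday (leap)
2111: Thursday
2111 begins on a Thursday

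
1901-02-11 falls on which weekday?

Monday

January 1, 1901 is a Tuesday.
February 11 is day 42 of the year, i.e. 41 days after Jan 1.
41 mod 7 = 6, so advance 6 weekdays from Tuesday: Monday.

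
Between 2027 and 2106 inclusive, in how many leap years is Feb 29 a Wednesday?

3

Leap years in 2027–2106: 19 of them.
Feb 29 weekday advances by 5 (mod 7) from one leap year to the next four years later (or differs when a century non-leap intervenes).
Leap-day weekdays: 2028:Tue 2032:Sun 2036:Fri 2040:Wed✓ 2044:Mon 2048:Sat 2052:Thu 2056:Tue 2060:Sun 2064:Fri 2068:Wed✓ 2072:Mon 2076:Sat 2080:Thu 2084:Tue 2088:Sun 2092:Fri 2096:Wed✓ 2104:Fri
Wednesday: 2040, 2068, 2096 → 3.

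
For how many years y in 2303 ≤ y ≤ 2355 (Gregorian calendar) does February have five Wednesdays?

February has 28 days (29 in leap years); it has five Wednesdays when Wednesday falls among the first (month-length − 28) days — i.e. when February 1 is Wednesday in a leap year (never in a common year).
February 1 by year: 2303:Sun 2304:Mon 2305:Wed 2306:Thu 2307:Fri 2308:Sat 2309:Mon 2310:Tue 2311:Wed 2312:Thu 2313:Sat 2314:Sun 2315:Mon 2316:Tue 2317:Thu …(23 more)… 2341:Sat 2342:Sun 2343:Mon 2344:Tue 2345:Thu 2346:Fri 2347:Sat 2348:Sun 2349:Tue 2350:Wed 2351:Thu 2352:Fri 2353:Sun 2354:Mon 2355:Tue
Years with five Wednesdays: 2328 → 1.

1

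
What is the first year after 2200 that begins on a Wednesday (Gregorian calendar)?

2206

Jan 1 advances by 2 weekdays after a leap year and by 1 after a common year.
2200: Jan 1 is Wednesday.
2201: Thursday
2202: Friday
2203: Saturday
2204: Sunday (leap)
2205: Tuesday
2206: Wednesday
2206 begins on a Wednesday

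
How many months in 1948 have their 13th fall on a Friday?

2

Check the 13th of each month of 1948: Jan 13: Tue, Feb 13: Fri, Mar 13: Sat, Apr 13: Tue, May 13: Thu, Jun 13: Sun, Jul 13: Tue, Aug 13: Fri, Sep 13: Mon, Oct 13: Wed, Nov 13: Sat, Dec 13: Mon.
Friday occurs in February, August — 2 months.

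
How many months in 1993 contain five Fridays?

A month of length L has five Fridays iff its first Friday is on day ≤ L−28 (so day 1–3 in a 31-day month, 1–2 in a 30-day month, day 1 in a leap February).
Checking each month of 1993: Jan starts Fri (31d) ✓; Feb starts Mon (28d); Mar starts Mon (31d); Apr starts Thu (30d) ✓; May starts Sat (31d); Jun starts Tue (30d); Jul starts Thu (31d) ✓; Aug starts Sun (31d); Sep starts Wed (30d); Oct starts Fri (31d) ✓; Nov starts Mon (30d); Dec starts Wed (31d) ✓.
Five-Friday months: January, April, July, October, December → 5.

5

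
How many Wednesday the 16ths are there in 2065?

2

Check the 16th of each month of 2065: Jan 16: Fri, Feb 16: Mon, Mar 16: Mon, Apr 16: Thu, May 16: Sat, Jun 16: Tue, Jul 16: Thu, Aug 16: Sun, Sep 16: Wed, Oct 16: Fri, Nov 16: Mon, Dec 16: Wed.
Wednesday occurs in September, December — 2 months.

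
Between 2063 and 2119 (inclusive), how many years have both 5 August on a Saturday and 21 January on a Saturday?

6

Check each year's weekday for 5 August and 21 January:
  2063: Sun/Sun  2064: Tue/Mon  2065: Wed/Wed  2066: Thu/Thu  2067: Fri/Fri  2068: Sun/Sat  2069: Mon/Mon  2070: Tue/Tue  2071: Wed/Wed  2072: Fri/Thu  2073: Sat/Sat ✓  2074: Sun/Sun  2075: Mon/Mon  2076: Wed/Tue  …(29 more)…  2106: Thu/Thu  2107: Fri/Fri  2108: Sun/Sat  2109: Mon/Mon  2110: Tue/Tue  2111: Wed/Wed  2112: Fri/Thu  2113: Sat/Sat ✓  2114: Sun/Sun  2115: Mon/Mon  2116: Wed/Tue  2117: Thu/Thu  2118: Fri/Fri  2119: Sat/Sat ✓
Both conditions hold in: 2073, 2079, 2090, 2102, 2113, 2119 — 6.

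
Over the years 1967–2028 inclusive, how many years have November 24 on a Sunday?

Track November 24's weekday year by year (advancing +1, or +2 across a Feb 29):
  1967: Fri  1968: Sun (+2) ✓  1969: Mon (+1)  1970: Tue (+1)  1971: Wed (+1)
  1972: Fri (+2)  1973: Sat (+1)  1974: Sun (+1) ✓  1975: Mon (+1)  1976: Wed (+2)
  1977: Thu (+1)  1978: Fri (+1)  1979: Sat (+1)  1980: Mon (+2)  … (34 more years) …
  2015: Tue (+1)  2016: Thu (+2)  2017: Fri (+1)  2018: Sat (+1)  2019: Sun (+1) ✓
  2020: Tue (+2)  2021: Wed (+1)  2022: Thu (+1)  2023: Fri (+1)  2024: Sun (+2) ✓
  2025: Mon (+1)  2026: Tue (+1)  2027: Wed (+1)  2028: Fri (+2)
Sunday years: 1968, 1974, 1985, 1991, 1996, 2002, 2013, 2019, 2024 — 9 in total.

9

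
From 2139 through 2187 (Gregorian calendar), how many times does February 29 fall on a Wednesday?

1

Leap years in 2139–2187: 12 of them.
Feb 29 weekday advances by 5 (mod 7) from one leap year to the next four years later (or differs when a century non-leap intervenes).
Leap-day weekdays: 2140:Mon 2144:Sat 2148:Thu 2152:Tue 2156:Sun 2160:Fri 2164:Wed✓ 2168:Mon 2172:Sat 2176:Thu 2180:Tue 2184:Sun
Wednesday: 2164 → 1.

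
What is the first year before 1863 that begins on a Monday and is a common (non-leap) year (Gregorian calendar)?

Jan 1 advances by 2 weekdays after a leap year and by 1 after a common year.
1863: Jan 1 is Thursday.
1862: Wednesday
1861: Tuesday
1860: Sunday (leap)
1859: Saturday
1858: Friday
1857: Thursday
1856: Tuesday (leap)
1855: Monday
1855 begins on a Monday and is a common year.

1855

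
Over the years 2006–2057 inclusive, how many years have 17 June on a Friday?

7

Track 17 June's weekday year by year (advancing +1, or +2 across a Feb 29):
  2006: Sat  2007: Sun (+1)  2008: Tue (+2)  2009: Wed (+1)  2010: Thu (+1)
  2011: Fri (+1) ✓  2012: Sun (+2)  2013: Mon (+1)  2014: Tue (+1)  2015: Wed (+1)
  2016: Fri (+2) ✓  2017: Sat (+1)  2018: Sun (+1)  2019: Mon (+1)  … (24 more years) …
  2044: Fri (+2) ✓  2045: Sat (+1)  2046: Sun (+1)  2047: Mon (+1)  2048: Wed (+2)
  2049: Thu (+1)  2050: Fri (+1) ✓  2051: Sat (+1)  2052: Mon (+2)  2053: Tue (+1)
  2054: Wed (+1)  2055: Thu (+1)  2056: Sat (+2)  2057: Sun (+1)
Friday years: 2011, 2016, 2022, 2033, 2039, 2044, 2050 — 7 in total.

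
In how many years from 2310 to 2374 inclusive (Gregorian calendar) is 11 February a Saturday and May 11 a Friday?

Check each year's weekday for 11 February and May 11:
  2310: Fri/Wed  2311: Sat/Thu  2312: Sun/Sat  2313: Tue/Sun  2314: Wed/Mon  2315: Thu/Tue  2316: Fri/Thu  2317: Sun/Fri  2318: Mon/Sat  2319: Tue/Sun  2320: Wed/Tue  2321: Fri/Wed  2322: Sat/Thu  2323: Sun/Fri  …(37 more)…  2361: Sat/Thu  2362: Sun/Fri  2363: Mon/Sat  2364: Tue/Mon  2365: Thu/Tue  2366: Fri/Wed  2367: Sat/Thu  2368: Sun/Sat  2369: Tue/Sun  2370: Wed/Mon  2371: Thu/Tue  2372: Fri/Thu  2373: Sun/Fri  2374: Mon/Sat
Both conditions hold in: 2328, 2356 — 2.

2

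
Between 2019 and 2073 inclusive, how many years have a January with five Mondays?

23

January has 31 days; it has five Mondays when Monday falls among the first (month-length − 28) days — i.e. when January 1 is one of Monday/Sunday/Saturday.
January 1 by year: 2019:Tue 2020:Wed 2021:Fri 2022:Sat✓ 2023:Sun✓ 2024:Mon✓ 2025:Wed 2026:Thu 2027:Fri 2028:Sat✓ 2029:Mon✓ 2030:Tue 2031:Wed 2032:Thu 2033:Sat✓ …(25 more)… 2059:Wed 2060:Thu 2061:Sat✓ 2062:Sun✓ 2063:Mon✓ 2064:Tue 2065:Thu 2066:Fri 2067:Sat✓ 2068:Sun✓ 2069:Tue 2070:Wed 2071:Thu 2072:Fri 2073:Sun✓
Years with five Mondays: 2022, 2023, 2024, 2028, 2029, 2033, 2034, 2035, 2039, 2040, 2045, 2046, 2050, 2051, 2052, 2056, 2057, 2061, 2062, 2063, 2067, 2068, 2073 → 23.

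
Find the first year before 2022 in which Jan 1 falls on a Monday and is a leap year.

1996

Jan 1 advances by 2 weekdays after a leap year and by 1 after a common year.
2022: Jan 1 is Saturday.
2021: Friday
2020: Wednesday (leap)
2019: Tuesday
2018: Monday
2017: Sunday
2016: Friday (leap)
2015: Thursday
2014: Wednesday
2013: Tuesday
2012: Sunday (leap)
2011: Saturday
2010: Friday
2009: Thursday
2008: Tuesday (leap)
2007: Monday
2006: Sunday
2005: Saturday
2004: Thursday (leap)
2003: Wednesday
2002: Tuesday
2001: Monday
2000: Saturday (leap)
1999: Friday
1998: Thursday
1997: Wednesday
1996: Monday (leap)
1996 begins on a Monday and is a leap year.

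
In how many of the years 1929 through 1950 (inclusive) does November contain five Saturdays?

7

November has 30 days; it has five Saturdays when Saturday falls among the first (month-length − 28) days — i.e. when November 1 is one of Saturday/Friday.
November 1 by year: 1929:Fri✓ 1930:Sat✓ 1931:Sun 1932:Tue 1933:Wed 1934:Thu 1935:Fri✓ 1936:Sun 1937:Mon 1938:Tue 1939:Wed 1940:Fri✓ 1941:Sat✓ 1942:Sun 1943:Mon 1944:Wed 1945:Thu 1946:Fri✓ 1947:Sat✓ 1948:Mon 1949:Tue 1950:Wed
Years with five Saturdays: 1929, 1930, 1935, 1940, 1941, 1946, 1947 → 7.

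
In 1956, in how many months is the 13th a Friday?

Check the 13th of each month of 1956: Jan 13: Fri, Feb 13: Mon, Mar 13: Tue, Apr 13: Fri, May 13: Sun, Jun 13: Wed, Jul 13: Fri, Aug 13: Mon, Sep 13: Thu, Oct 13: Sat, Nov 13: Tue, Dec 13: Thu.
Friday occurs in January, April, July — 3 months.

3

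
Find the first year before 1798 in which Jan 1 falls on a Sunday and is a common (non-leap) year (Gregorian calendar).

Jan 1 advances by 2 weekdays after a leap year and by 1 after a common year.
1798: Jan 1 is Monday.
1797: Sunday
1797 begins on a Sunday and is a common year.

1797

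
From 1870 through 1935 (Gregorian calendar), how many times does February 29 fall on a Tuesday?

Leap years in 1870–1935: 15 of them.
Feb 29 weekday advances by 5 (mod 7) from one leap year to the next four years later (or differs when a century non-leap intervenes).
Leap-day weekdays: 1872:Thu 1876:Tue✓ 1880:Sun 1884:Fri 1888:Wed 1892:Mon 1896:Sat 1904:Mon 1908:Sat 1912:Thu 1916:Tue✓ 1920:Sun 1924:Fri 1928:Wed 1932:Mon
Tuesday: 1876, 1916 → 2.

2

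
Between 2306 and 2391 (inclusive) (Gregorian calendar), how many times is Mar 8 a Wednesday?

12

Track Mar 8's weekday year by year (advancing +1, or +2 across a Feb 29):
  2306: Thu  2307: Fri (+1)  2308: Sun (+2)  2309: Mon (+1)  2310: Tue (+1)
  2311: Wed (+1) ✓  2312: Fri (+2)  2313: Sat (+1)  2314: Sun (+1)  2315: Mon (+1)
  2316: Wed (+2) ✓  2317: Thu (+1)  2318: Fri (+1)  2319: Sat (+1)  … (58 more years) …
  2378: Wed (+1) ✓  2379: Thu (+1)  2380: Sat (+2)  2381: Sun (+1)  2382: Mon (+1)
  2383: Tue (+1)  2384: Thu (+2)  2385: Fri (+1)  2386: Sat (+1)  2387: Sun (+1)
  2388: Tue (+2)  2389: Wed (+1) ✓  2390: Thu (+1)  2391: Fri (+1)
Wednesday years: 2311, 2316, 2322, 2333, 2339, 2344, 2350, 2361, 2367, 2372, 2378, 2389 — 12 in total.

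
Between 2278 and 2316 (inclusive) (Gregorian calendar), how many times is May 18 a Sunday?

Track May 18's weekday year by year (advancing +1, or +2 across a Feb 29):
  2278: Sat  2279: Sun (+1) ✓  2280: Tue (+2)  2281: Wed (+1)  2282: Thu (+1)
  2283: Fri (+1)  2284: Sun (+2) ✓  2285: Mon (+1)  2286: Tue (+1)  2287: Wed (+1)
  2288: Fri (+2)  2289: Sat (+1)  2290: Sun (+1) ✓  2291: Mon (+1)  … (11 more years) …
  2303: Mon (+1)  2304: Wed (+2)  2305: Thu (+1)  2306: Fri (+1)  2307: Sat (+1)
  2308: Mon (+2)  2309: Tue (+1)  2310: Wed (+1)  2311: Thu (+1)  2312: Sat (+2)
  2313: Sun (+1) ✓  2314: Mon (+1)  2315: Tue (+1)  2316: Thu (+2)
Sunday years: 2279, 2284, 2290, 2302, 2313 — 5 in total.

5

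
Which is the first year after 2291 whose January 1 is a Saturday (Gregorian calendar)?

Jan 1 advances by 2 weekdays after a leap year and by 1 after a common year.
2291: Jan 1 is Thursday.
2292: Friday (leap)
2293: Sunday
2294: Monday
2295: Tuesday
2296: Wednesday (leap)
2297: Friday
2298: Saturday
2298 begins on a Saturday

2298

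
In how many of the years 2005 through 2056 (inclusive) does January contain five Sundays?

24

January has 31 days; it has five Sundays when Sunday falls among the first (month-length − 28) days — i.e. when January 1 is one of Sunday/Saturday/Friday.
January 1 by year: 2005:Sat✓ 2006:Sun✓ 2007:Mon 2008:Tue 2009:Thu 2010:Fri✓ 2011:Sat✓ 2012:Sun✓ 2013:Tue 2014:Wed 2015:Thu 2016:Fri✓ 2017:Sun✓ 2018:Mon 2019:Tue …(22 more)… 2042:Wed 2043:Thu 2044:Fri✓ 2045:Sun✓ 2046:Mon 2047:Tue 2048:Wed 2049:Fri✓ 2050:Sat✓ 2051:Sun✓ 2052:Mon 2053:Wed 2054:Thu 2055:Fri✓ 2056:Sat✓
Years with five Sundays: 2005, 2006, 2010, 2011, 2012, 2016, 2017, 2021, 2022, 2023, 2027, 2028, 2033, 2034, 2038, 2039, 2040, 2044, 2045, 2049, 2050, 2051, 2055, 2056 → 24.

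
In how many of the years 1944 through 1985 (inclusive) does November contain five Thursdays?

November has 30 days; it has five Thursdays when Thursday falls among the first (month-length − 28) days — i.e. when November 1 is one of Thursday/Wednesday.
November 1 by year: 1944:Wed✓ 1945:Thu✓ 1946:Fri 1947:Sat 1948:Mon 1949:Tue 1950:Wed✓ 1951:Thu✓ 1952:Sat 1953:Sun 1954:Mon 1955:Tue 1956:Thu✓ 1957:Fri 1958:Sat …(12 more)… 1971:Mon 1972:Wed✓ 1973:Thu✓ 1974:Fri 1975:Sat 1976:Mon 1977:Tue 1978:Wed✓ 1979:Thu✓ 1980:Sat 1981:Sun 1982:Mon 1983:Tue 1984:Thu✓ 1985:Fri
Years with five Thursdays: 1944, 1945, 1950, 1951, 1956, 1961, 1962, 1967, 1972, 1973, 1978, 1979, 1984 → 13.

13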